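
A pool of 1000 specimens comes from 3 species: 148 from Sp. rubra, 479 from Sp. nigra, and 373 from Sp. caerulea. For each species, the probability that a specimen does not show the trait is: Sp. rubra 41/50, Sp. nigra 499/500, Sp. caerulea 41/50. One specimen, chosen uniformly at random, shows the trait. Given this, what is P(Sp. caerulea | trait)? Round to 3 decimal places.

0.709

Taking complements, P(trait | each) = Sp. rubra 0.18, Sp. nigra 0.002, Sp. caerulea 0.18.
Compute prior × likelihood for every hypothesis:
  Sp. rubra: 0.148 × 0.18 = 0.02664
  Sp. nigra: 0.479 × 0.002 = 0.000958
  Sp. caerulea: 0.373 × 0.18 = 0.06714
Sum = 0.094738.
P(Sp. caerulea | evidence) = 0.06714 / 0.094738 ≈ 0.709.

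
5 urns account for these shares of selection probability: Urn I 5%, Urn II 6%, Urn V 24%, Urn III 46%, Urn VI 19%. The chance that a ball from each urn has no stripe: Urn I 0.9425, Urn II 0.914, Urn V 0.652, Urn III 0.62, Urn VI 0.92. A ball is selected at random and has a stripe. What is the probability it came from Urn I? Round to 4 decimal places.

Taking complements, P(striped | each) = Urn I 0.0575, Urn II 0.086, Urn V 0.348, Urn III 0.38, Urn VI 0.08.
Prior × likelihood for each hypothesis:
  Urn I: 0.05 × 0.0575 = 0.002875
  Urn II: 0.06 × 0.086 = 0.00516
  Urn V: 0.24 × 0.348 = 0.08352
  Urn III: 0.46 × 0.38 = 0.1748
  Urn VI: 0.19 × 0.08 = 0.0152
Sum = 0.281555.
P(Urn I | evidence) = 0.002875 / 0.281555 ≈ 0.0102.

0.0102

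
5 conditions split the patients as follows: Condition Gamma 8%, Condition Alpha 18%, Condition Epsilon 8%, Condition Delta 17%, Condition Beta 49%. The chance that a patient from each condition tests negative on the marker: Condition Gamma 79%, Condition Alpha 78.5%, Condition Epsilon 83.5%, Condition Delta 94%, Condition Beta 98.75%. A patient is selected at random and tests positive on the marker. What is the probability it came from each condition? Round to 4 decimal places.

Taking complements, P(marker-positive | each) = Condition Gamma 0.21, Condition Alpha 0.215, Condition Epsilon 0.165, Condition Delta 0.06, Condition Beta 0.0125.
Compute prior × likelihood for every hypothesis:
  Condition Gamma: 0.08 × 0.21 = 0.0168
  Condition Alpha: 0.18 × 0.215 = 0.0387
  Condition Epsilon: 0.08 × 0.165 = 0.0132
  Condition Delta: 0.17 × 0.06 = 0.0102
  Condition Beta: 0.49 × 0.0125 = 0.006125
Normalizing constant = 0.085025.
P(Condition Gamma | marker-positive) = 0.0168/0.085025 ≈ 0.1976
P(Condition Alpha | marker-positive) = 0.0387/0.085025 ≈ 0.4552
P(Condition Epsilon | marker-positive) = 0.0132/0.085025 ≈ 0.1552
P(Condition Delta | marker-positive) = 0.0102/0.085025 ≈ 0.1200
P(Condition Beta | marker-positive) = 0.006125/0.085025 ≈ 0.0720

Condition Gamma 0.1976, Condition Alpha 0.4552, Condition Epsilon 0.1552, Condition Delta 0.1200, Condition Beta 0.0720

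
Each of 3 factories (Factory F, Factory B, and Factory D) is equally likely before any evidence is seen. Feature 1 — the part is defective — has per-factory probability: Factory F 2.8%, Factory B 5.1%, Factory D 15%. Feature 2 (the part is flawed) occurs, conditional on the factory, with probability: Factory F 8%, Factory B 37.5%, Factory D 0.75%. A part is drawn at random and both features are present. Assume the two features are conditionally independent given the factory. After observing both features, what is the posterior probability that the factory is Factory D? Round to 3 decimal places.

Since the prior is uniform, the posterior is proportional to the likelihood:
  Factory F: 0.028 × 0.08 = 0.00224
  Factory B: 0.051 × 0.375 = 0.019125
  Factory D: 0.15 × 0.0075 = 0.001125
Sum = 0.02249.
P(Factory D | evidence) = 0.001125 / 0.02249 ≈ 0.050.

0.050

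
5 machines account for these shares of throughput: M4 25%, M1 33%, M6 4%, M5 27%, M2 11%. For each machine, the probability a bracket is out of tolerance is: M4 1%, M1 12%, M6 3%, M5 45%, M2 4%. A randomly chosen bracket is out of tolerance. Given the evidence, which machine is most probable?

M5

Unnormalized posteriors (prior × likelihood):
  M4: 0.25 × 0.01 = 0.0025
  M1: 0.33 × 0.12 = 0.0396
  M6: 0.04 × 0.03 = 0.0012
  M5: 0.27 × 0.45 = 0.1215
  M2: 0.11 × 0.04 = 0.0044
Sum = 0.1692.
Largest term belongs to M5, so M5 is most probable.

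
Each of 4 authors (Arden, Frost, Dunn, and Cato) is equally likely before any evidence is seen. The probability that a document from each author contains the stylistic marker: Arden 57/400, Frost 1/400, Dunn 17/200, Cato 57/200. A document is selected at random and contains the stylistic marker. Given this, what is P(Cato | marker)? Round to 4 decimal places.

0.5534

With a uniform prior (1/4 each), posterior ∝ likelihood:
  Arden: 0.1425
  Frost: 0.0025
  Dunn: 0.085
  Cato: 0.285
Normalizing constant = 0.515.
P(Cato | evidence) = 0.285 / 0.515 ≈ 0.5534.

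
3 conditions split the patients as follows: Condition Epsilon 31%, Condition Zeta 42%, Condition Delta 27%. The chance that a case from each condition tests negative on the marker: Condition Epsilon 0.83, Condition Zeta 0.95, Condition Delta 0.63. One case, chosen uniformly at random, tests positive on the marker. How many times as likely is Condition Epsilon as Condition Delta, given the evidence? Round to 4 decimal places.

0.5275

Taking complements, P(marker-positive | each) = Condition Epsilon 0.17, Condition Zeta 0.05, Condition Delta 0.37.
By Bayes' rule, posterior ∝ prior × likelihood:
  Condition Epsilon: 0.31 × 0.17 = 0.0527
  Condition Zeta: 0.42 × 0.05 = 0.021
  Condition Delta: 0.27 × 0.37 = 0.0999
Total = 0.1736.
The ratio is 0.0527 / 0.0999 (the normalizer cancels) = 0.5275.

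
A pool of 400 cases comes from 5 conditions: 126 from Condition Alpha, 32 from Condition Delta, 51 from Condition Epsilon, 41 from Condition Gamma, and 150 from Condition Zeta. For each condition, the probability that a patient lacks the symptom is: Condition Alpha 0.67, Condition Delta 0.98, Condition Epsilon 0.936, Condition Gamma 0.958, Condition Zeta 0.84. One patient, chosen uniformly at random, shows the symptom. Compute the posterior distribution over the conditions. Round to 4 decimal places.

Taking complements, P(symptomatic | each) = Condition Alpha 0.33, Condition Delta 0.02, Condition Epsilon 0.064, Condition Gamma 0.042, Condition Zeta 0.16.
Prior × likelihood for each hypothesis:
  Condition Alpha: 0.315 × 0.33 = 0.10395
  Condition Delta: 0.08 × 0.02 = 0.0016
  Condition Epsilon: 0.1275 × 0.064 = 0.00816
  Condition Gamma: 0.1025 × 0.042 = 0.004305
  Condition Zeta: 0.375 × 0.16 = 0.06
Normalizing constant = 0.178015.
P(Condition Alpha | symptomatic) = 0.10395/0.178015 ≈ 0.5839
P(Condition Delta | symptomatic) = 0.0016/0.178015 ≈ 0.0090
P(Condition Epsilon | symptomatic) = 0.00816/0.178015 ≈ 0.0458
P(Condition Gamma | symptomatic) = 0.004305/0.178015 ≈ 0.0242
P(Condition Zeta | symptomatic) = 0.06/0.178015 ≈ 0.3371

Condition Alpha 0.5839, Condition Delta 0.0090, Condition Epsilon 0.0458, Condition Gamma 0.0242, Condition Zeta 0.3371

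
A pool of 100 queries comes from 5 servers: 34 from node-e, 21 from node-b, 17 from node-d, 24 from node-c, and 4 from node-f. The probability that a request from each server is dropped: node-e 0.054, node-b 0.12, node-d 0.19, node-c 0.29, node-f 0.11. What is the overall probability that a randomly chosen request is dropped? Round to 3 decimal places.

0.150

Prior × likelihood for each hypothesis:
  node-e: 0.34 × 0.054 = 0.01836
  node-b: 0.21 × 0.12 = 0.0252
  node-d: 0.17 × 0.19 = 0.0323
  node-c: 0.24 × 0.29 = 0.0696
  node-f: 0.04 × 0.11 = 0.0044
P(dropped) = 0.01836 + 0.0252 + 0.0323 + 0.0696 + 0.0044 = 0.14986 → 0.150.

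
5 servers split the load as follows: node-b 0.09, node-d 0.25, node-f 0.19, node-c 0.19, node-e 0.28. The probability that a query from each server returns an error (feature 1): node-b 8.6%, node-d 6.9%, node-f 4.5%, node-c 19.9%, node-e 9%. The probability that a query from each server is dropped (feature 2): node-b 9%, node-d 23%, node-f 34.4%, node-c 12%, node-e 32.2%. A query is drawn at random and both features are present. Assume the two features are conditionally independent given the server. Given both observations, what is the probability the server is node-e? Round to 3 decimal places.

0.401

Prior × likelihood for each hypothesis:
  node-b: 0.09 × 0.086 × 0.09 = 0.0006966
  node-d: 0.25 × 0.069 × 0.23 = 0.0039675
  node-f: 0.19 × 0.045 × 0.344 = 0.0029412
  node-c: 0.19 × 0.199 × 0.12 = 0.0045372
  node-e: 0.28 × 0.09 × 0.322 = 0.0081144
Normalizing constant = 0.0202569.
P(node-e | evidence) = 0.0081144 / 0.0202569 ≈ 0.401.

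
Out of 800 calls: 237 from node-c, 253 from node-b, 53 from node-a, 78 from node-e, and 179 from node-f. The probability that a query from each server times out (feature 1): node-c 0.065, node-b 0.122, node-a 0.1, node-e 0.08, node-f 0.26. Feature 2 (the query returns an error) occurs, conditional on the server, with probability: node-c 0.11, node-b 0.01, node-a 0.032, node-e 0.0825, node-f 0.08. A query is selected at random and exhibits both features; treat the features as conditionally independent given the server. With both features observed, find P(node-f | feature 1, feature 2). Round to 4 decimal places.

0.5808

Prior × likelihood for each hypothesis:
  node-c: 0.29625 × 0.065 × 0.11 = 0.0021181875
  node-b: 0.31625 × 0.122 × 0.01 = 0.000385825
  node-a: 0.06625 × 0.1 × 0.032 = 0.000212
  node-e: 0.0975 × 0.08 × 0.0825 = 0.0006435
  node-f: 0.22375 × 0.26 × 0.08 = 0.004654
Sum = 0.0080135125.
P(node-f | evidence) = 0.004654 / 0.0080135125 ≈ 0.5808.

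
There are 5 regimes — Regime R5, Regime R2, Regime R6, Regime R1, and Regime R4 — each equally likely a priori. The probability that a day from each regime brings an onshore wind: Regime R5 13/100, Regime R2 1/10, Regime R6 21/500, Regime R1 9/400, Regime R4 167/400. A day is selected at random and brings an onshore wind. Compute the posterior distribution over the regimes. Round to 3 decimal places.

Since the prior is uniform, the posterior is proportional to the likelihood:
  Regime R5: 0.13
  Regime R2: 0.1
  Regime R6: 0.042
  Regime R1: 0.0225
  Regime R4: 0.4175
Normalizing constant = 0.712.
P(Regime R5 | onshore) = 0.13/0.712 ≈ 0.183
P(Regime R2 | onshore) = 0.1/0.712 ≈ 0.140
P(Regime R6 | onshore) = 0.042/0.712 ≈ 0.059
P(Regime R1 | onshore) = 0.0225/0.712 ≈ 0.032
P(Regime R4 | onshore) = 0.4175/0.712 ≈ 0.586
(Check: 0.183+0.140+0.059+0.032+0.586 = 1.000.)

Regime R5 0.183, Regime R2 0.140, Regime R6 0.059, Regime R1 0.032, Regime R4 0.586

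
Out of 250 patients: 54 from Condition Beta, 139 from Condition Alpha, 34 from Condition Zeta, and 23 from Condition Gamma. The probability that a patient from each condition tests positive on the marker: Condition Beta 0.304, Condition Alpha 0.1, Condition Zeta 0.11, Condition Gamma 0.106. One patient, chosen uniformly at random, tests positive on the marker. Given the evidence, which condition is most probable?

Unnormalized posteriors (prior × likelihood):
  Condition Beta: 0.216 × 0.304 = 0.065664
  Condition Alpha: 0.556 × 0.1 = 0.0556
  Condition Zeta: 0.136 × 0.11 = 0.01496
  Condition Gamma: 0.092 × 0.106 = 0.009752
Sum = 0.145976.
Largest term belongs to Condition Beta, so Condition Beta is most probable.

Condition Beta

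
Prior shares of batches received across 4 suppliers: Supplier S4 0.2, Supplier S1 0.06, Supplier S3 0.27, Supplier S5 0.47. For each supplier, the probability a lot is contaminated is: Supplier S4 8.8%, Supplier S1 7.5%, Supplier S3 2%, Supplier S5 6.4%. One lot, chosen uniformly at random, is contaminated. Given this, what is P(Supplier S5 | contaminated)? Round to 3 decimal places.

Prior × likelihood for each hypothesis:
  Supplier S4: 0.2 × 0.088 = 0.0176
  Supplier S1: 0.06 × 0.075 = 0.0045
  Supplier S3: 0.27 × 0.02 = 0.0054
  Supplier S5: 0.47 × 0.064 = 0.03008
Total = 0.05758.
P(Supplier S5 | evidence) = 0.03008 / 0.05758 ≈ 0.522.

0.522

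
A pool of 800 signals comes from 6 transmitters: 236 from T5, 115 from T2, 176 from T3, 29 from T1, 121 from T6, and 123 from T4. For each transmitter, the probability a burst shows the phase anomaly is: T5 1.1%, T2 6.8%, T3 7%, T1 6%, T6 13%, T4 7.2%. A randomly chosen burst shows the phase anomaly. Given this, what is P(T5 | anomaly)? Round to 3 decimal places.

Compute prior × likelihood for every hypothesis:
  T5: 0.295 × 0.011 = 0.003245
  T2: 0.14375 × 0.068 = 0.009775
  T3: 0.22 × 0.07 = 0.0154
  T1: 0.03625 × 0.06 = 0.002175
  T6: 0.15125 × 0.13 = 0.0196625
  T4: 0.15375 × 0.072 = 0.01107
Sum = 0.0613275.
P(T5 | evidence) = 0.003245 / 0.0613275 ≈ 0.053.

0.053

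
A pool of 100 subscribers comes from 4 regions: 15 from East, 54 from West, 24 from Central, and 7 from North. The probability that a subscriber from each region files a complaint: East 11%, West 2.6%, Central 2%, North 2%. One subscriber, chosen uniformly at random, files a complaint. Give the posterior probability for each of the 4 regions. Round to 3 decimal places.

Unnormalized posteriors (prior × likelihood):
  East: 0.15 × 0.11 = 0.0165
  West: 0.54 × 0.026 = 0.01404
  Central: 0.24 × 0.02 = 0.0048
  North: 0.07 × 0.02 = 0.0014
Normalizing constant = 0.03674.
P(East | complaint) = 0.0165/0.03674 ≈ 0.449
P(West | complaint) = 0.01404/0.03674 ≈ 0.382
P(Central | complaint) = 0.0048/0.03674 ≈ 0.131
P(North | complaint) = 0.0014/0.03674 ≈ 0.038
(Check: 0.449+0.382+0.131+0.038 = 1.000.)

East 0.449, West 0.382, Central 0.131, North 0.038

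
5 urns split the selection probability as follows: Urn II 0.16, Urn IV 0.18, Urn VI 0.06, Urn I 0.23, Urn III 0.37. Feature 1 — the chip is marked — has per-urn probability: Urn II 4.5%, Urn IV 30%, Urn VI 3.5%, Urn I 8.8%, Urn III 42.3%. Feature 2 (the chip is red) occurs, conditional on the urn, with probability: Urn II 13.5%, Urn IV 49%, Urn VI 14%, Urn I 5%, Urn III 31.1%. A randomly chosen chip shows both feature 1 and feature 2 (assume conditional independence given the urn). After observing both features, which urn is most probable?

Urn III

Unnormalized posteriors (prior × likelihood):
  Urn II: 0.16 × 0.045 × 0.135 = 0.000972
  Urn IV: 0.18 × 0.3 × 0.49 = 0.02646
  Urn VI: 0.06 × 0.035 × 0.14 = 0.000294
  Urn I: 0.23 × 0.088 × 0.05 = 0.001012
  Urn III: 0.37 × 0.423 × 0.311 = 0.04867461
Sum = 0.07741261.
Largest term belongs to Urn III, so Urn III is most probable.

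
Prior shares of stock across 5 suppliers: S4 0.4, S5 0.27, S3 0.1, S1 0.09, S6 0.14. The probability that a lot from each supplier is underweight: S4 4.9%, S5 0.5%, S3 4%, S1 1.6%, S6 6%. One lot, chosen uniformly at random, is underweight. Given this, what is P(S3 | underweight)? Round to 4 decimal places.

0.1150

Unnormalized posteriors (prior × likelihood):
  S4: 0.4 × 0.049 = 0.0196
  S5: 0.27 × 0.005 = 0.00135
  S3: 0.1 × 0.04 = 0.004
  S1: 0.09 × 0.016 = 0.00144
  S6: 0.14 × 0.06 = 0.0084
Sum = 0.03479.
P(S3 | evidence) = 0.004 / 0.03479 ≈ 0.1150.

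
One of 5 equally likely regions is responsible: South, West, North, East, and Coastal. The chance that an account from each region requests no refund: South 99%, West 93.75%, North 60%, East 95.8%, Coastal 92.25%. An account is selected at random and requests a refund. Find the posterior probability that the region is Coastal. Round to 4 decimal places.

Taking complements, P(refund | each) = South 0.01, West 0.0625, North 0.4, East 0.042, Coastal 0.0775.
Since the prior is uniform, the posterior is proportional to the likelihood:
  South: 0.01
  West: 0.0625
  North: 0.4
  East: 0.042
  Coastal: 0.0775
Sum = 0.592.
P(Coastal | evidence) = 0.0775 / 0.592 ≈ 0.1309.

0.1309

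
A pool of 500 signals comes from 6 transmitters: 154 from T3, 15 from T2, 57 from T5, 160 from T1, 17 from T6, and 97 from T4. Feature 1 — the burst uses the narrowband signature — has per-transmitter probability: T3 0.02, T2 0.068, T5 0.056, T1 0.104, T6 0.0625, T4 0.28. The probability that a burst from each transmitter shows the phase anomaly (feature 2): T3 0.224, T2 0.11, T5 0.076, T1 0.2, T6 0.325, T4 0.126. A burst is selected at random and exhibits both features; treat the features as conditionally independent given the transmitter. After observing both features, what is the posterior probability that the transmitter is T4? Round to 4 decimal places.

Compute prior × likelihood for every hypothesis:
  T3: 0.308 × 0.02 × 0.224 = 0.00137984
  T2: 0.03 × 0.068 × 0.11 = 0.0002244
  T5: 0.114 × 0.056 × 0.076 = 0.000485184
  T1: 0.32 × 0.104 × 0.2 = 0.006656
  T6: 0.034 × 0.0625 × 0.325 = 0.000690625
  T4: 0.194 × 0.28 × 0.126 = 0.00684432
Normalizing constant = 0.016280369.
P(T4 | evidence) = 0.00684432 / 0.016280369 ≈ 0.4204.

0.4204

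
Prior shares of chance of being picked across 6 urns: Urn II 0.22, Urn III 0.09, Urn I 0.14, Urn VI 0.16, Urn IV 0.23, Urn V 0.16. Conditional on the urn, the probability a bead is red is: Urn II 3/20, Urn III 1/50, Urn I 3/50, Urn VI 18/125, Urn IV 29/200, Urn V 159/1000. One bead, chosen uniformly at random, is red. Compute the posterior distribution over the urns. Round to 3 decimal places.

Compute prior × likelihood for every hypothesis:
  Urn II: 0.22 × 0.15 = 0.033
  Urn III: 0.09 × 0.02 = 0.0018
  Urn I: 0.14 × 0.06 = 0.0084
  Urn VI: 0.16 × 0.144 = 0.02304
  Urn IV: 0.23 × 0.145 = 0.03335
  Urn V: 0.16 × 0.159 = 0.02544
Total = 0.12503.
P(Urn II | red) = 0.033/0.12503 ≈ 0.264
P(Urn III | red) = 0.0018/0.12503 ≈ 0.014
P(Urn I | red) = 0.0084/0.12503 ≈ 0.067
P(Urn VI | red) = 0.02304/0.12503 ≈ 0.184
P(Urn IV | red) = 0.03335/0.12503 ≈ 0.267
P(Urn V | red) = 0.02544/0.12503 ≈ 0.203

Urn II 0.264, Urn III 0.014, Urn I 0.067, Urn VI 0.184, Urn IV 0.267, Urn V 0.203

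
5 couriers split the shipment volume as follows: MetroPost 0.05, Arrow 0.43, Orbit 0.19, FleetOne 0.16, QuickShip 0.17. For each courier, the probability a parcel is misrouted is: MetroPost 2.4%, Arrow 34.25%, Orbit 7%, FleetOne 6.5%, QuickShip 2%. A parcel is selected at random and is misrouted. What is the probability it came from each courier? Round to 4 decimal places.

Prior × likelihood for each hypothesis:
  MetroPost: 0.05 × 0.024 = 0.0012
  Arrow: 0.43 × 0.3425 = 0.147275
  Orbit: 0.19 × 0.07 = 0.0133
  FleetOne: 0.16 × 0.065 = 0.0104
  QuickShip: 0.17 × 0.02 = 0.0034
Normalizing constant = 0.175575.
P(MetroPost | misrouted) = 0.0012/0.175575 ≈ 0.0068
P(Arrow | misrouted) = 0.147275/0.175575 ≈ 0.8388
P(Orbit | misrouted) = 0.0133/0.175575 ≈ 0.0758
P(FleetOne | misrouted) = 0.0104/0.175575 ≈ 0.0592
P(QuickShip | misrouted) = 0.0034/0.175575 ≈ 0.0194

MetroPost 0.0068, Arrow 0.8388, Orbit 0.0758, FleetOne 0.0592, QuickShip 0.0194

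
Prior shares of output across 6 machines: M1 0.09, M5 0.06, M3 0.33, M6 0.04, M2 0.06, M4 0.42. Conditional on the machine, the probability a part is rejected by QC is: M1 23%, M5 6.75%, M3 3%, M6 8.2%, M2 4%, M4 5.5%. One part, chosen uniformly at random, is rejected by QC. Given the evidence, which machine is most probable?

Compute prior × likelihood for every hypothesis:
  M1: 0.09 × 0.23 = 0.0207
  M5: 0.06 × 0.0675 = 0.00405
  M3: 0.33 × 0.03 = 0.0099
  M6: 0.04 × 0.082 = 0.00328
  M2: 0.06 × 0.04 = 0.0024
  M4: 0.42 × 0.055 = 0.0231
Normalizing constant = 0.06343.
Largest term belongs to M4, so M4 is most probable.

M4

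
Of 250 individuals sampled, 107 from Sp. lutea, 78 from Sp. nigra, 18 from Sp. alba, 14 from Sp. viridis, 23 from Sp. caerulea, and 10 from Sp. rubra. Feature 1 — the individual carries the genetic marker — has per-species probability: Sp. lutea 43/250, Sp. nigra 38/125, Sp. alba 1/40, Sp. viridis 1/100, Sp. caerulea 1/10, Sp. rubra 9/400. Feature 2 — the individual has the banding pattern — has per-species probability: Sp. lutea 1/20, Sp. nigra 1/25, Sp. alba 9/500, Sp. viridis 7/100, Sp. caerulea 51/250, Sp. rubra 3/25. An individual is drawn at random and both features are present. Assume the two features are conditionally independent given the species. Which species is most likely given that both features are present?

By Bayes' rule, posterior ∝ prior × likelihood:
  Sp. lutea: 0.428 × 0.172 × 0.05 = 0.0036808
  Sp. nigra: 0.312 × 0.304 × 0.04 = 0.00379392
  Sp. alba: 0.072 × 0.025 × 0.018 = 0.0000324
  Sp. viridis: 0.056 × 0.01 × 0.07 = 0.0000392
  Sp. caerulea: 0.092 × 0.1 × 0.204 = 0.0018768
  Sp. rubra: 0.04 × 0.0225 × 0.12 = 0.000108
Normalizing constant = 0.00953112.
Largest term belongs to Sp. nigra, so Sp. nigra is most probable.

Sp. nigra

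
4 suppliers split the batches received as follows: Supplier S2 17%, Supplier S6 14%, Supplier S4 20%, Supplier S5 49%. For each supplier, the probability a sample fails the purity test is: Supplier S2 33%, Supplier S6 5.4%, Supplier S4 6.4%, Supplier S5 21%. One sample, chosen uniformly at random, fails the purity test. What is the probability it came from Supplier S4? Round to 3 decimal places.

Prior × likelihood for each hypothesis:
  Supplier S2: 0.17 × 0.33 = 0.0561
  Supplier S6: 0.14 × 0.054 = 0.00756
  Supplier S4: 0.2 × 0.064 = 0.0128
  Supplier S5: 0.49 × 0.21 = 0.1029
Sum = 0.17936.
P(Supplier S4 | evidence) = 0.0128 / 0.17936 ≈ 0.071.

0.071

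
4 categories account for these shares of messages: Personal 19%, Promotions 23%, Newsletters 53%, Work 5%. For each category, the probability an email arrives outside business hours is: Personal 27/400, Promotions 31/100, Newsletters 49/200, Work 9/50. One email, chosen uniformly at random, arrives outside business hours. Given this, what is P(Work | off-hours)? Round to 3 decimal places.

Compute prior × likelihood for every hypothesis:
  Personal: 0.19 × 0.0675 = 0.012825
  Promotions: 0.23 × 0.31 = 0.0713
  Newsletters: 0.53 × 0.245 = 0.12985
  Work: 0.05 × 0.18 = 0.009
Total = 0.222975.
P(Work | evidence) = 0.009 / 0.222975 ≈ 0.040.

0.040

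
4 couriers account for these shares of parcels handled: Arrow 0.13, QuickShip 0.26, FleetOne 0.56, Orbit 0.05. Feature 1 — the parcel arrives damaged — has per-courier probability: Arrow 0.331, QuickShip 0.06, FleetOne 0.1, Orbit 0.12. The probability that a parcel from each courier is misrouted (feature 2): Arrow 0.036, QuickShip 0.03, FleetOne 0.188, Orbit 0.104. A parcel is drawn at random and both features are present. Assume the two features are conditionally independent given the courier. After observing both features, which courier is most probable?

By Bayes' rule, posterior ∝ prior × likelihood:
  Arrow: 0.13 × 0.331 × 0.036 = 0.00154908
  QuickShip: 0.26 × 0.06 × 0.03 = 0.000468
  FleetOne: 0.56 × 0.1 × 0.188 = 0.010528
  Orbit: 0.05 × 0.12 × 0.104 = 0.000624
Total = 0.01316908.
Largest term belongs to FleetOne, so FleetOne is most probable.

FleetOne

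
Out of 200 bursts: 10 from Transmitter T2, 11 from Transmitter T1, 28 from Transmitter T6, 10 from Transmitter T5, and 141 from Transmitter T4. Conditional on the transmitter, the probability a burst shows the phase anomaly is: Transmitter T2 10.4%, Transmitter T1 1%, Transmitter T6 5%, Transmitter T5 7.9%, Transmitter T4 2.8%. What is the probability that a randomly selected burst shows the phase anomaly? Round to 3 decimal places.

By Bayes' rule, posterior ∝ prior × likelihood:
  Transmitter T2: 0.05 × 0.104 = 0.0052
  Transmitter T1: 0.055 × 0.01 = 0.00055
  Transmitter T6: 0.14 × 0.05 = 0.007
  Transmitter T5: 0.05 × 0.079 = 0.00395
  Transmitter T4: 0.705 × 0.028 = 0.01974
P(anomaly) = 0.0052 + 0.00055 + 0.007 + 0.00395 + 0.01974 = 0.03644 → 0.036.

0.036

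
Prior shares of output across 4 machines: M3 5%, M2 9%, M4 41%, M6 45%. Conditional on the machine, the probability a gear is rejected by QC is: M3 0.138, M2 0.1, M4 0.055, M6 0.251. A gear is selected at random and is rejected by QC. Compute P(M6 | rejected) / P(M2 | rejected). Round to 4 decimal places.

Prior × likelihood for each hypothesis:
  M3: 0.05 × 0.138 = 0.0069
  M2: 0.09 × 0.1 = 0.009
  M4: 0.41 × 0.055 = 0.02255
  M6: 0.45 × 0.251 = 0.11295
Total = 0.1514.
The ratio is 0.11295 / 0.009 (the normalizer cancels) = 12.5500.

12.5500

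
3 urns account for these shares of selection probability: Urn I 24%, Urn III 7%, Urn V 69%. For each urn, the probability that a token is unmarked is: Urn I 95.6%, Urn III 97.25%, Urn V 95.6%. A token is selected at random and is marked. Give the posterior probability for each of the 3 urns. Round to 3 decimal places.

Taking complements, P(marked | each) = Urn I 0.044, Urn III 0.0275, Urn V 0.044.
By Bayes' rule, posterior ∝ prior × likelihood:
  Urn I: 0.24 × 0.044 = 0.01056
  Urn III: 0.07 × 0.0275 = 0.001925
  Urn V: 0.69 × 0.044 = 0.03036
Sum = 0.042845.
P(Urn I | marked) = 0.01056/0.042845 ≈ 0.246
P(Urn III | marked) = 0.001925/0.042845 ≈ 0.045
P(Urn V | marked) = 0.03036/0.042845 ≈ 0.709

Urn I 0.246, Urn III 0.045, Urn V 0.709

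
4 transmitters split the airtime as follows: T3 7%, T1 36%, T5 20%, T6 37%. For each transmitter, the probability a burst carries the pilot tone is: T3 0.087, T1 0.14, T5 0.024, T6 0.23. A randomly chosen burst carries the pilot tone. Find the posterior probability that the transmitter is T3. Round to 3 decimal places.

0.042

Prior × likelihood for each hypothesis:
  T3: 0.07 × 0.087 = 0.00609
  T1: 0.36 × 0.14 = 0.0504
  T5: 0.2 × 0.024 = 0.0048
  T6: 0.37 × 0.23 = 0.0851
Normalizing constant = 0.14639.
P(T3 | evidence) = 0.00609 / 0.14639 ≈ 0.042.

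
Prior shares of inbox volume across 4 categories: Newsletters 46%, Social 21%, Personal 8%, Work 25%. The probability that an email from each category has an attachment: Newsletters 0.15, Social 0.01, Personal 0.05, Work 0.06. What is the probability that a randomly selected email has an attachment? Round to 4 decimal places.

By Bayes' rule, posterior ∝ prior × likelihood:
  Newsletters: 0.46 × 0.15 = 0.069
  Social: 0.21 × 0.01 = 0.0021
  Personal: 0.08 × 0.05 = 0.004
  Work: 0.25 × 0.06 = 0.015
P(attachment) = 0.069 + 0.0021 + 0.004 + 0.015 = 0.0901 → 0.0901.

0.0901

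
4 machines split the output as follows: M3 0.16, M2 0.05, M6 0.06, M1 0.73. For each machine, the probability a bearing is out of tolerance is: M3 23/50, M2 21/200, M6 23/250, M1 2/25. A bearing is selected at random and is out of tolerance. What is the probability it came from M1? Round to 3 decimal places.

0.409

By Bayes' rule, posterior ∝ prior × likelihood:
  M3: 0.16 × 0.46 = 0.0736
  M2: 0.05 × 0.105 = 0.00525
  M6: 0.06 × 0.092 = 0.00552
  M1: 0.73 × 0.08 = 0.0584
Total = 0.14277.
P(M1 | evidence) = 0.0584 / 0.14277 ≈ 0.409.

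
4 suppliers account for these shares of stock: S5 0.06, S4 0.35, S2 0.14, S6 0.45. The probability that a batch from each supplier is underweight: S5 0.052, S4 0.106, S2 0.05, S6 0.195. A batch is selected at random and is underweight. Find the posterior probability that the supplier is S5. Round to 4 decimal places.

Prior × likelihood for each hypothesis:
  S5: 0.06 × 0.052 = 0.00312
  S4: 0.35 × 0.106 = 0.0371
  S2: 0.14 × 0.05 = 0.007
  S6: 0.45 × 0.195 = 0.08775
Normalizing constant = 0.13497.
P(S5 | evidence) = 0.00312 / 0.13497 ≈ 0.0231.

0.0231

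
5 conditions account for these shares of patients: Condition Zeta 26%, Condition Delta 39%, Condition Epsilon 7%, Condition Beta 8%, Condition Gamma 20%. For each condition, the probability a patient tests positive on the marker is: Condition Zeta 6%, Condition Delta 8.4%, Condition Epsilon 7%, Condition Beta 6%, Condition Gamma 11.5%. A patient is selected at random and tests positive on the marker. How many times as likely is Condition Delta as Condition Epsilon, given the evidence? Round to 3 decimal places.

6.686

Unnormalized posteriors (prior × likelihood):
  Condition Zeta: 0.26 × 0.06 = 0.0156
  Condition Delta: 0.39 × 0.084 = 0.03276
  Condition Epsilon: 0.07 × 0.07 = 0.0049
  Condition Beta: 0.08 × 0.06 = 0.0048
  Condition Gamma: 0.2 × 0.115 = 0.023
Sum = 0.08106.
The ratio is 0.03276 / 0.0049 (the normalizer cancels) = 6.686.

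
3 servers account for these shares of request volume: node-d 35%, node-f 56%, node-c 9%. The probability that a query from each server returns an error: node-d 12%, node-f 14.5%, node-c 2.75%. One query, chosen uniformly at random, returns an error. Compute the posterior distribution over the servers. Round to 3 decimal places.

node-d 0.334, node-f 0.646, node-c 0.020

Prior × likelihood for each hypothesis:
  node-d: 0.35 × 0.12 = 0.042
  node-f: 0.56 × 0.145 = 0.0812
  node-c: 0.09 × 0.0275 = 0.002475
Normalizing constant = 0.125675.
P(node-d | error) = 0.042/0.125675 ≈ 0.334
P(node-f | error) = 0.0812/0.125675 ≈ 0.646
P(node-c | error) = 0.002475/0.125675 ≈ 0.020
(Check: 0.334+0.646+0.020 = 1.000.)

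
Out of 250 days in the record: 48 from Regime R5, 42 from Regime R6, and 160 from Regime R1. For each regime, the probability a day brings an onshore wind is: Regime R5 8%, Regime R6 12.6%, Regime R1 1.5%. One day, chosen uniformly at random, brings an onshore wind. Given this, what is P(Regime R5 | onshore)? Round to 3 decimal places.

0.333

By Bayes' rule, posterior ∝ prior × likelihood:
  Regime R5: 0.192 × 0.08 = 0.01536
  Regime R6: 0.168 × 0.126 = 0.021168
  Regime R1: 0.64 × 0.015 = 0.0096
Normalizing constant = 0.046128.
P(Regime R5 | evidence) = 0.01536 / 0.046128 ≈ 0.333.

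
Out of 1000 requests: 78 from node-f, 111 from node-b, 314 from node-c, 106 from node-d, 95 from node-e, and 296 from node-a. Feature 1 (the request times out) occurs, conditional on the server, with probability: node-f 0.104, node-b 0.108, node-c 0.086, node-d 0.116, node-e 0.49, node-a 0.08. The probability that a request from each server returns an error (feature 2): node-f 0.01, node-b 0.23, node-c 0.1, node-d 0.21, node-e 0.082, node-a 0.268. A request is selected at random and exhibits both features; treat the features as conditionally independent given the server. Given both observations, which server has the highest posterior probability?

node-a

Compute prior × likelihood for every hypothesis:
  node-f: 0.078 × 0.104 × 0.01 = 0.00008112
  node-b: 0.111 × 0.108 × 0.23 = 0.00275724
  node-c: 0.314 × 0.086 × 0.1 = 0.0027004
  node-d: 0.106 × 0.116 × 0.21 = 0.00258216
  node-e: 0.095 × 0.49 × 0.082 = 0.0038171
  node-a: 0.296 × 0.08 × 0.268 = 0.00634624
Normalizing constant = 0.01828426.
Largest term belongs to node-a, so node-a is most probable.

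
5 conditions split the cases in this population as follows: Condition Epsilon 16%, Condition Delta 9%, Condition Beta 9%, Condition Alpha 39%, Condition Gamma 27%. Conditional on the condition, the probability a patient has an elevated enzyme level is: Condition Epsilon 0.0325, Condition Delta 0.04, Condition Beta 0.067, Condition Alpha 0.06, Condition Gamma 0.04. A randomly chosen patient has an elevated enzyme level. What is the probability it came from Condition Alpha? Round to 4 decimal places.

By Bayes' rule, posterior ∝ prior × likelihood:
  Condition Epsilon: 0.16 × 0.0325 = 0.0052
  Condition Delta: 0.09 × 0.04 = 0.0036
  Condition Beta: 0.09 × 0.067 = 0.00603
  Condition Alpha: 0.39 × 0.06 = 0.0234
  Condition Gamma: 0.27 × 0.04 = 0.0108
Total = 0.04903.
P(Condition Alpha | evidence) = 0.0234 / 0.04903 ≈ 0.4773.

0.4773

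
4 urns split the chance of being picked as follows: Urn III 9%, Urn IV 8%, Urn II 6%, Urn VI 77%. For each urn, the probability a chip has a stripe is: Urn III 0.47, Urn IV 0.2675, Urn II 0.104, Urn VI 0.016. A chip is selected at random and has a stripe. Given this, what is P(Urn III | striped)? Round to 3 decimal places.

0.514

Unnormalized posteriors (prior × likelihood):
  Urn III: 0.09 × 0.47 = 0.0423
  Urn IV: 0.08 × 0.2675 = 0.0214
  Urn II: 0.06 × 0.104 = 0.00624
  Urn VI: 0.77 × 0.016 = 0.01232
Normalizing constant = 0.08226.
P(Urn III | evidence) = 0.0423 / 0.08226 ≈ 0.514.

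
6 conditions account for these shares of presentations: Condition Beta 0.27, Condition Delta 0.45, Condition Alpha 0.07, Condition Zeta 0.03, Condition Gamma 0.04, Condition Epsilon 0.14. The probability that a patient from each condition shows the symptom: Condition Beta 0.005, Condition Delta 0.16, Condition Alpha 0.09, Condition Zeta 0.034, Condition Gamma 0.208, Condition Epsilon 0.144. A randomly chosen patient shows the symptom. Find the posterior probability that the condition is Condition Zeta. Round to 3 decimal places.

Compute prior × likelihood for every hypothesis:
  Condition Beta: 0.27 × 0.005 = 0.00135
  Condition Delta: 0.45 × 0.16 = 0.072
  Condition Alpha: 0.07 × 0.09 = 0.0063
  Condition Zeta: 0.03 × 0.034 = 0.00102
  Condition Gamma: 0.04 × 0.208 = 0.00832
  Condition Epsilon: 0.14 × 0.144 = 0.02016
Sum = 0.10915.
P(Condition Zeta | evidence) = 0.00102 / 0.10915 ≈ 0.009.

0.009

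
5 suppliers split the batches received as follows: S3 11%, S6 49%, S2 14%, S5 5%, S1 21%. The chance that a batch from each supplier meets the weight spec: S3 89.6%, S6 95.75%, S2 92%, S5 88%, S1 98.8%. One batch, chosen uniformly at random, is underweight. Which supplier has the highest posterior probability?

S6

Taking complements, P(underweight | each) = S3 0.104, S6 0.0425, S2 0.08, S5 0.12, S1 0.012.
Unnormalized posteriors (prior × likelihood):
  S3: 0.11 × 0.104 = 0.01144
  S6: 0.49 × 0.0425 = 0.020825
  S2: 0.14 × 0.08 = 0.0112
  S5: 0.05 × 0.12 = 0.006
  S1: 0.21 × 0.012 = 0.00252
Normalizing constant = 0.051985.
Largest term belongs to S6, so S6 is most probable.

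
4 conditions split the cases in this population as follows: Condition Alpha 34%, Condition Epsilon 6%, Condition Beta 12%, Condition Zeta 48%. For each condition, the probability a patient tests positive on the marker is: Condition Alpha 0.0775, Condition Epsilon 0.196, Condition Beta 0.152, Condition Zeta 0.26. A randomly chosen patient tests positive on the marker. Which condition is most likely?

Condition Zeta

Compute prior × likelihood for every hypothesis:
  Condition Alpha: 0.34 × 0.0775 = 0.02635
  Condition Epsilon: 0.06 × 0.196 = 0.01176
  Condition Beta: 0.12 × 0.152 = 0.01824
  Condition Zeta: 0.48 × 0.26 = 0.1248
Total = 0.18115.
Largest term belongs to Condition Zeta, so Condition Zeta is most probable.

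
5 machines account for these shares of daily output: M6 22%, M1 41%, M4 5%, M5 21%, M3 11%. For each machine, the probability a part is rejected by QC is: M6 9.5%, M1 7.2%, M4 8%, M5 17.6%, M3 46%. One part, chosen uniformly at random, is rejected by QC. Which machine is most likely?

M3

Unnormalized posteriors (prior × likelihood):
  M6: 0.22 × 0.095 = 0.0209
  M1: 0.41 × 0.072 = 0.02952
  M4: 0.05 × 0.08 = 0.004
  M5: 0.21 × 0.176 = 0.03696
  M3: 0.11 × 0.46 = 0.0506
Sum = 0.14198.
Largest term belongs to M3, so M3 is most probable.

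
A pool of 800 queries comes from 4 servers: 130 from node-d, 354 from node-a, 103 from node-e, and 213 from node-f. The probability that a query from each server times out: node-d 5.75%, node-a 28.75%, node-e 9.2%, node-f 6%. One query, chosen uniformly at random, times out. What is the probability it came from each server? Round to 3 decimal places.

Compute prior × likelihood for every hypothesis:
  node-d: 0.1625 × 0.0575 = 0.00934375
  node-a: 0.4425 × 0.2875 = 0.12721875
  node-e: 0.12875 × 0.092 = 0.011845
  node-f: 0.26625 × 0.06 = 0.015975
Total = 0.1643825.
P(node-d | timeout) = 0.00934375/0.1643825 ≈ 0.057
P(node-a | timeout) = 0.12721875/0.1643825 ≈ 0.774
P(node-e | timeout) = 0.011845/0.1643825 ≈ 0.072
P(node-f | timeout) = 0.015975/0.1643825 ≈ 0.097
(Check: 0.057+0.774+0.072+0.097 = 1.000.)

node-d 0.057, node-a 0.774, node-e 0.072, node-f 0.097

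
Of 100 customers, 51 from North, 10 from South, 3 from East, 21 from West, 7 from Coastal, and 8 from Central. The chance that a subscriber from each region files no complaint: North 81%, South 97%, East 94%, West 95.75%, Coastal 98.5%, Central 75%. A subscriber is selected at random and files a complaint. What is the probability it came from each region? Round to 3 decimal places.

Taking complements, P(complaint | each) = North 0.19, South 0.03, East 0.06, West 0.0425, Coastal 0.015, Central 0.25.
Compute prior × likelihood for every hypothesis:
  North: 0.51 × 0.19 = 0.0969
  South: 0.1 × 0.03 = 0.003
  East: 0.03 × 0.06 = 0.0018
  West: 0.21 × 0.0425 = 0.008925
  Coastal: 0.07 × 0.015 = 0.00105
  Central: 0.08 × 0.25 = 0.02
Normalizing constant = 0.131675.
P(North | complaint) = 0.0969/0.131675 ≈ 0.736
P(South | complaint) = 0.003/0.131675 ≈ 0.023
P(East | complaint) = 0.0018/0.131675 ≈ 0.014
P(West | complaint) = 0.008925/0.131675 ≈ 0.068
P(Coastal | complaint) = 0.00105/0.131675 ≈ 0.008
P(Central | complaint) = 0.02/0.131675 ≈ 0.152
(Check: 0.736+0.023+0.014+0.068+0.008+0.152 = 1.001.)

North 0.736, South 0.023, East 0.014, West 0.068, Coastal 0.008, Central 0.152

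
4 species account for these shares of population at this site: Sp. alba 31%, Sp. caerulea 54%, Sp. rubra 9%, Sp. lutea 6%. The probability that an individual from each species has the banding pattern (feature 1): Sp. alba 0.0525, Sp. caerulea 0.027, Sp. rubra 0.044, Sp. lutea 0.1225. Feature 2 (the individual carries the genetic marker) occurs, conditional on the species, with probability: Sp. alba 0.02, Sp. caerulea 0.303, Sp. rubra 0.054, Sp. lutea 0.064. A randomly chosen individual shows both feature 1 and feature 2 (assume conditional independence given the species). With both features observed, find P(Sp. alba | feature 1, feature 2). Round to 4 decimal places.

Unnormalized posteriors (prior × likelihood):
  Sp. alba: 0.31 × 0.0525 × 0.02 = 0.0003255
  Sp. caerulea: 0.54 × 0.027 × 0.303 = 0.00441774
  Sp. rubra: 0.09 × 0.044 × 0.054 = 0.00021384
  Sp. lutea: 0.06 × 0.1225 × 0.064 = 0.0004704
Total = 0.00542748.
P(Sp. alba | evidence) = 0.0003255 / 0.00542748 ≈ 0.0600.

0.0600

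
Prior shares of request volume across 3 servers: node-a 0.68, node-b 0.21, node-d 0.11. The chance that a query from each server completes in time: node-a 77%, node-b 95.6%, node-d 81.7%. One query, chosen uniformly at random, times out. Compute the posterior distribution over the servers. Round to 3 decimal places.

node-a 0.842, node-b 0.050, node-d 0.108

Taking complements, P(timeout | each) = node-a 0.23, node-b 0.044, node-d 0.183.
Prior × likelihood for each hypothesis:
  node-a: 0.68 × 0.23 = 0.1564
  node-b: 0.21 × 0.044 = 0.00924
  node-d: 0.11 × 0.183 = 0.02013
Sum = 0.18577.
P(node-a | timeout) = 0.1564/0.18577 ≈ 0.842
P(node-b | timeout) = 0.00924/0.18577 ≈ 0.050
P(node-d | timeout) = 0.02013/0.18577 ≈ 0.108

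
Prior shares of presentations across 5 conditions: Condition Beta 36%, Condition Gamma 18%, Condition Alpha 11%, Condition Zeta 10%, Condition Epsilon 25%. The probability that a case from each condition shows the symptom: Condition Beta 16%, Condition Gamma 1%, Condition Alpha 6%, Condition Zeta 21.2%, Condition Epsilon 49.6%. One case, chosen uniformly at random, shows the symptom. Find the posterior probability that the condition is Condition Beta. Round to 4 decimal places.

By Bayes' rule, posterior ∝ prior × likelihood:
  Condition Beta: 0.36 × 0.16 = 0.0576
  Condition Gamma: 0.18 × 0.01 = 0.0018
  Condition Alpha: 0.11 × 0.06 = 0.0066
  Condition Zeta: 0.1 × 0.212 = 0.0212
  Condition Epsilon: 0.25 × 0.496 = 0.124
Total = 0.2112.
P(Condition Beta | evidence) = 0.0576 / 0.2112 ≈ 0.2727.

0.2727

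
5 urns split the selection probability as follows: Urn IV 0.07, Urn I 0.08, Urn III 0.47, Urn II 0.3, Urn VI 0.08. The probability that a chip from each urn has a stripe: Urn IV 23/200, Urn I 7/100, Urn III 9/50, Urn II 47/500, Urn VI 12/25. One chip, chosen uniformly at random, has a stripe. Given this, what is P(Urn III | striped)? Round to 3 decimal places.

0.513

Prior × likelihood for each hypothesis:
  Urn IV: 0.07 × 0.115 = 0.00805
  Urn I: 0.08 × 0.07 = 0.0056
  Urn III: 0.47 × 0.18 = 0.0846
  Urn II: 0.3 × 0.094 = 0.0282
  Urn VI: 0.08 × 0.48 = 0.0384
Normalizing constant = 0.16485.
P(Urn III | evidence) = 0.0846 / 0.16485 ≈ 0.513.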